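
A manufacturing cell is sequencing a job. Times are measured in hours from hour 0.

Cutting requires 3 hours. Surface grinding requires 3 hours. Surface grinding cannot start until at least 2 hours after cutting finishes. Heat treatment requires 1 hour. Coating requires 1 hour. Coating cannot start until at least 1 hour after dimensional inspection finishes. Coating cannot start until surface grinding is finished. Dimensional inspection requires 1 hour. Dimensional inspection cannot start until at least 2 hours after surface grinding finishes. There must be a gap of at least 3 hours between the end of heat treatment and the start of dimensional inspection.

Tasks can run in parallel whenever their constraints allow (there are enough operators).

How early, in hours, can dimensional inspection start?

Nothing blocks heat treatment, so it runs from hour 0 to hour 1.
Cutting has no prerequisites, so it starts at hour 0 and finishes at hour 3.
Surface grinding waits on cutting (finishes hour 3, plus 2-hour gap → hour 5), so it starts at hour 5 and finishes at 5 + 3 = hour 8.
Dimensional inspection waits on surface grinding (finishes hour 8, plus 2-hour gap → hour 10); heat treatment (finishes hour 1, plus 3-hour gap → hour 4). The latest of these is hour 10, which is the earliest dimensional inspection can start.

10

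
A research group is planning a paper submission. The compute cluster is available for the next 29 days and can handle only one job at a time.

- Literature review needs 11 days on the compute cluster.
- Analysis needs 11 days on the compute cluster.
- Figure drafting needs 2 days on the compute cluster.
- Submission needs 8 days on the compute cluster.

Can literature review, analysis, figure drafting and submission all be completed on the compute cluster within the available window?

No

Running back to back, the jobs need 11 + 11 + 2 + 8 = 32 days on the compute cluster.
Since 32 > 29, they cannot all fit.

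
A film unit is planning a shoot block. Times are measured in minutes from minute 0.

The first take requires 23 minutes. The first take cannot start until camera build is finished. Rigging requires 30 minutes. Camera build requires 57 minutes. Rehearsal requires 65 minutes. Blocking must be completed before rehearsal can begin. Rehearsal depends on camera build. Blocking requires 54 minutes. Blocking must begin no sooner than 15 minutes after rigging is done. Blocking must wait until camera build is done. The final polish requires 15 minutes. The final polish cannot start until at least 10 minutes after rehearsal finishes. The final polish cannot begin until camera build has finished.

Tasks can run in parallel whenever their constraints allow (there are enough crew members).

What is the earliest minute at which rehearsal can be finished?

176

Camera build can start immediately at minute 0; it finishes at minute 57.
Rigging can start immediately at minute 0; it finishes at minute 30.
Blocking needs all of rigging (finishes minute 30, plus 15-minute gap → minute 45); camera build (finishes minute 57). That puts its earliest start at minute 57; it finishes at 57 + 54 = minute 111.
Rehearsal needs all of blocking (finishes minute 111); camera build (finishes minute 57). That puts its earliest start at minute 111; it finishes at 111 + 65 = minute 176.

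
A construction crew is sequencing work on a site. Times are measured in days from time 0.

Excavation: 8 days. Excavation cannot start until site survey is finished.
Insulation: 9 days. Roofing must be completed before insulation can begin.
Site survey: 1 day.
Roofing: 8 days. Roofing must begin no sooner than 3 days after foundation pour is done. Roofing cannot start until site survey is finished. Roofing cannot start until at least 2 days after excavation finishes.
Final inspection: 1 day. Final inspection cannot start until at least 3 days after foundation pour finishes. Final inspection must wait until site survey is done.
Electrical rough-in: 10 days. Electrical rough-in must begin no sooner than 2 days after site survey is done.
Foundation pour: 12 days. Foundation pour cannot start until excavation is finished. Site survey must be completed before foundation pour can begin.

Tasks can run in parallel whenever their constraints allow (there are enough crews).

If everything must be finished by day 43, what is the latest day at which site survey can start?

To finish by day 43, insulation (duration 9) must start no later than day 34.
Roofing has to be done before insulation (must start by day 34). That means finishing by day 34, i.e. starting by 34 − 8 = day 26.
Final inspection has no dependents, so it just needs to finish by day 43. Starting by 43 − 1 = day 42 achieves that.
For foundation pour: roofing (must start by day 26, minus 3-day gap → day 23); final inspection (must start by day 42, minus 3-day gap → day 39). The most restrictive is day 23; with a 12-day duration, foundation pour must start by day 11.
Excavation must finish in time for foundation pour (must start by day 11); roofing (must start by day 26, minus 2-day gap → day 24). The tightest is day 11, so excavation must start by 11 − 8 = day 3.
Electrical rough-in must finish by day 43; it takes 10 days, so it must start by 43 − 10 = day 33.
Site survey feeds excavation (must start by day 3); foundation pour (must start by day 11); roofing (must start by day 26); electrical rough-in (must start by day 33, minus 2-day gap → day 31); final inspection (must start by day 42). Taking the minimum, site survey must finish by day 3 and start by 3 − 1 = day 2.

2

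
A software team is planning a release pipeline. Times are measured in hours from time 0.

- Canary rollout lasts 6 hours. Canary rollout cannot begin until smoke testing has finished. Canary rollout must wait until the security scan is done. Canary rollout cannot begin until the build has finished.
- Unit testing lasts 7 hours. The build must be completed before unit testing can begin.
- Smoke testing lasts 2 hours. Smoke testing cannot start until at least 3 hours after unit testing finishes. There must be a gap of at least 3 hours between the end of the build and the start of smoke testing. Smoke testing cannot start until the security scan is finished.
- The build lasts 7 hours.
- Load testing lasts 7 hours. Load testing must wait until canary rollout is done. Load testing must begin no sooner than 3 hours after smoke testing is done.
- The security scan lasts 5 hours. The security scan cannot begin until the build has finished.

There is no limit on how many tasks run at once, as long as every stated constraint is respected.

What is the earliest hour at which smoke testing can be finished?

Nothing blocks the build, so it runs from hour 0 to hour 7.
The security scan cannot begin until the build (finishes hour 7). It runs from hour 7 to 7 + 5 = hour 12.
After the build (finishes hour 7), unit testing can start at hour 7 and finishes at hour 14.
Smoke testing has to wait for unit testing (finishes hour 14, plus 3-hour gap → hour 17); the build (finishes hour 7, plus 3-hour gap → hour 10); the security scan (finishes hour 12). The latest of these is hour 17, so smoke testing runs hour 17 to 17 + 2 = hour 19.

19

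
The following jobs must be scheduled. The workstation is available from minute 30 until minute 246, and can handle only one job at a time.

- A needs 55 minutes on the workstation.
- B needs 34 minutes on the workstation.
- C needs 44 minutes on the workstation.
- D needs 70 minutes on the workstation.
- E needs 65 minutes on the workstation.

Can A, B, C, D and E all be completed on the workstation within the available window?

The workstation window is 246 − 30 = 216 minutes.
Running back to back, the jobs need 55 + 34 + 44 + 70 + 65 = 268 minutes on the workstation.
Since 268 > 216, they cannot all fit.

No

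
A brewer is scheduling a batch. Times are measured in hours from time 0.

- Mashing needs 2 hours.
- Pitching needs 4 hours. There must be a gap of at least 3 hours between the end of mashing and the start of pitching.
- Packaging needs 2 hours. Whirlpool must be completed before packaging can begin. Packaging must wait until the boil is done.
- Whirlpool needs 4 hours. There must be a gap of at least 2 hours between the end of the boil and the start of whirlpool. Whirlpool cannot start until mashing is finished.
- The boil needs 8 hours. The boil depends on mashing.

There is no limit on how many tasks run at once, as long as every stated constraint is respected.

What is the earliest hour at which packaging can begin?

Mashing can start immediately at hour 0; it finishes at hour 2.
After mashing (finishes hour 2), the boil can start at hour 2 and finishes at hour 10.
Whirlpool cannot start until the boil (finishes hour 10, plus 2-hour gap → hour 12); mashing (finishes hour 2). The controlling bound is hour 12, so whirlpool finishes at 12 + 4 = hour 16.
Packaging waits on whirlpool (finishes hour 16); the boil (finishes hour 10). The latest of these is hour 16, which is the earliest packaging can start.

16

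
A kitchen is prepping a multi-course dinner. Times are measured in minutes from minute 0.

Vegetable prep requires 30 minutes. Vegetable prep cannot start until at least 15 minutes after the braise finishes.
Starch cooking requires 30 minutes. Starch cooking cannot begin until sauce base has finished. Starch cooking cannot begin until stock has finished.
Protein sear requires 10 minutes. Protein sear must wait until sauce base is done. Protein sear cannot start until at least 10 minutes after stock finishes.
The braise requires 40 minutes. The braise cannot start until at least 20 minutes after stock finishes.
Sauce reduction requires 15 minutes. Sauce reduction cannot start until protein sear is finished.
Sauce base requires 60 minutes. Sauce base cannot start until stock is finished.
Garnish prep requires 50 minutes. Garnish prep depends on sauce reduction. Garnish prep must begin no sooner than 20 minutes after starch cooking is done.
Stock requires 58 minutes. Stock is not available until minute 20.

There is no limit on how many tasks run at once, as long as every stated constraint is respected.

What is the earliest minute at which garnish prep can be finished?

Stock cannot begin until its own release at minute 20. It runs from minute 20 to 20 + 58 = minute 78.
Sauce base waits on stock (finishes minute 78), so it starts at minute 78 and finishes at 78 + 60 = minute 138.
Starch cooking cannot start until sauce base (finishes minute 138); stock (finishes minute 78). The controlling bound is minute 138, so starch cooking finishes at 138 + 30 = minute 168.
For protein sear: sauce base (finishes minute 138); stock (finishes minute 78, plus 10-minute gap → minute 88). Taking the maximum gives a start of minute 138, and it finishes at 138 + 10 = minute 148.
Sauce reduction waits on protein sear (finishes minute 148), so it starts at minute 148 and finishes at 148 + 15 = minute 163.
Garnish prep cannot start until sauce reduction (finishes minute 163); starch cooking (finishes minute 168, plus 20-minute gap → minute 188). The controlling bound is minute 188, so garnish prep finishes at 188 + 50 = minute 238.

238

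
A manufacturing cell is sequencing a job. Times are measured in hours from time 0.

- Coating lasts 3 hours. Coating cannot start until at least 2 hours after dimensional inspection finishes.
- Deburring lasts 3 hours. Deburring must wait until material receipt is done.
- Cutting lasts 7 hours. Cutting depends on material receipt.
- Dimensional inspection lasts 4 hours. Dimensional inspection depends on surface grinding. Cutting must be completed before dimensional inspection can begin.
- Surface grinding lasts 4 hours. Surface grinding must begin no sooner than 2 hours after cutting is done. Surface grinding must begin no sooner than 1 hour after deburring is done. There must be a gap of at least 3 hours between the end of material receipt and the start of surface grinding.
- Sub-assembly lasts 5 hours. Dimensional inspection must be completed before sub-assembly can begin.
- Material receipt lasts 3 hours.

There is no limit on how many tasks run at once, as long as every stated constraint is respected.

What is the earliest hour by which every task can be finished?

Nothing blocks material receipt, so it runs from hour 0 to hour 3.
After material receipt (finishes hour 3), deburring can start at hour 3 and finishes at hour 6.
Cutting cannot begin until material receipt (finishes hour 3). It runs from hour 3 to 3 + 7 = hour 10.
Surface grinding needs all of cutting (finishes hour 10, plus 2-hour gap → hour 12); deburring (finishes hour 6, plus 1-hour gap → hour 7); material receipt (finishes hour 3, plus 3-hour gap → hour 6). That puts its earliest start at hour 12; it finishes at 12 + 4 = hour 16.
Dimensional inspection cannot start until surface grinding (finishes hour 16); cutting (finishes hour 10). The controlling bound is hour 16, so dimensional inspection finishes at 16 + 4 = hour 20.
Sub-assembly cannot begin until dimensional inspection (finishes hour 20). It runs from hour 20 to 20 + 5 = hour 25.
Coating cannot begin until dimensional inspection (finishes hour 20, plus 2-hour gap → hour 22). It runs from hour 22 to 22 + 3 = hour 25.
All tasks are finished once the last one completes. Finish times: Material receipt at 3, Cutting at 10, Deburring at 6, Surface grinding at 16, Dimensional inspection at 20, Coating at 25, Sub-assembly at 25. The latest is hour 25.

25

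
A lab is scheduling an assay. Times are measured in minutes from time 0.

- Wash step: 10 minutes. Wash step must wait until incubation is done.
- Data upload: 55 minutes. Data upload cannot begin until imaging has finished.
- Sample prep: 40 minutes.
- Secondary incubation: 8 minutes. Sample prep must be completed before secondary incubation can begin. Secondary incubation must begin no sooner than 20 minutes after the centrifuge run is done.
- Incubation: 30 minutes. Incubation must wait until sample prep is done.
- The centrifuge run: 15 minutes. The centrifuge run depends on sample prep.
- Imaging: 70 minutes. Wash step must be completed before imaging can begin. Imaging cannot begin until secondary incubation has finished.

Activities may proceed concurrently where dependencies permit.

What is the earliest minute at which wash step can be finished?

80

Nothing blocks sample prep, so it runs from minute 0 to minute 40.
Incubation waits on sample prep (finishes minute 40), so it starts at minute 40 and finishes at 40 + 30 = minute 70.
Wash step waits on incubation (finishes minute 70), so it starts at minute 70 and finishes at 70 + 10 = minute 80.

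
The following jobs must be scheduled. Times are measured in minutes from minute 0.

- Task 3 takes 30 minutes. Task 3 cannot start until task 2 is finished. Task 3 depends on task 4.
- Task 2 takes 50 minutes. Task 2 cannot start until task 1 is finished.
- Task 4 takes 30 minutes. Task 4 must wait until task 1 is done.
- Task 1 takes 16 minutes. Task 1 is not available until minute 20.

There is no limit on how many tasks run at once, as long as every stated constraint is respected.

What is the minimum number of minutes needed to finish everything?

116

Task 1 cannot begin until its own release at minute 20. It runs from minute 20 to 20 + 16 = minute 36.
Task 4 cannot begin until task 1 (finishes minute 36). It runs from minute 36 to 36 + 30 = minute 66.
Task 2 waits on task 1 (finishes minute 36), so it starts at minute 36 and finishes at 36 + 50 = minute 86.
Task 3 cannot start until task 2 (finishes minute 86); task 4 (finishes minute 66). The controlling bound is minute 86, so task 3 finishes at 86 + 30 = minute 116.
All tasks are finished once the last one completes. Finish times: Task 1 at 36, Task 2 at 86, Task 3 at 116, Task 4 at 66. The latest is minute 116.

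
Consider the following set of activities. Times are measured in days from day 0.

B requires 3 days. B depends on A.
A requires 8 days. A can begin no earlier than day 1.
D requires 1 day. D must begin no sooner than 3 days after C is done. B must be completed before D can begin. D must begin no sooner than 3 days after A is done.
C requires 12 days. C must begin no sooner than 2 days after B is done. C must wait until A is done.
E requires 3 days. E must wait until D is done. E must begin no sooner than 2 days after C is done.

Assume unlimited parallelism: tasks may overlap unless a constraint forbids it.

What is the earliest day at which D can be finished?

A cannot begin until its own release at day 1. It runs from day 1 to 1 + 8 = day 9.
B cannot begin until A (finishes day 9). It runs from day 9 to 9 + 3 = day 12.
C needs all of B (finishes day 12, plus 2-day gap → day 14); A (finishes day 9). That puts its earliest start at day 14; it finishes at 14 + 12 = day 26.
D has to wait for C (finishes day 26, plus 3-day gap → day 29); B (finishes day 12); A (finishes day 9, plus 3-day gap → day 12). The latest of these is day 29, so D runs day 29 to 29 + 1 = day 30.

30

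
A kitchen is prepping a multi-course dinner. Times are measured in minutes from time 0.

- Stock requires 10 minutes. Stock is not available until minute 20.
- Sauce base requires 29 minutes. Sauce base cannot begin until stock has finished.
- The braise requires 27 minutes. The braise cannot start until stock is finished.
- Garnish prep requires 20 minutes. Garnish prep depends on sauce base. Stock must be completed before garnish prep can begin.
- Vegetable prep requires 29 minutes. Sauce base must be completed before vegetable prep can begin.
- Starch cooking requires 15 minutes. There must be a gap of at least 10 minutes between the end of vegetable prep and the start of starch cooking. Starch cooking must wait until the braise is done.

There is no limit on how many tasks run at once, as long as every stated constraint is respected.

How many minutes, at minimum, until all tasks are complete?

113

Stock cannot begin until its own release at minute 20. It runs from minute 20 to 20 + 10 = minute 30.
The braise waits on stock (finishes minute 30), so it starts at minute 30 and finishes at 30 + 27 = minute 57.
Sauce base waits on stock (finishes minute 30), so it starts at minute 30 and finishes at 30 + 29 = minute 59.
Garnish prep needs all of sauce base (finishes minute 59); stock (finishes minute 30). That puts its earliest start at minute 59; it finishes at 59 + 20 = minute 79.
Vegetable prep waits on sauce base (finishes minute 59), so it starts at minute 59 and finishes at 59 + 29 = minute 88.
Starch cooking has to wait for vegetable prep (finishes minute 88, plus 10-minute gap → minute 98); the braise (finishes minute 57). The latest of these is minute 98, so starch cooking runs minute 98 to 98 + 15 = minute 113.
All tasks are finished once the last one completes. Finish times: Stock at 30, Sauce base at 59, The braise at 57, Vegetable prep at 88, Starch cooking at 113, Garnish prep at 79. The latest is minute 113.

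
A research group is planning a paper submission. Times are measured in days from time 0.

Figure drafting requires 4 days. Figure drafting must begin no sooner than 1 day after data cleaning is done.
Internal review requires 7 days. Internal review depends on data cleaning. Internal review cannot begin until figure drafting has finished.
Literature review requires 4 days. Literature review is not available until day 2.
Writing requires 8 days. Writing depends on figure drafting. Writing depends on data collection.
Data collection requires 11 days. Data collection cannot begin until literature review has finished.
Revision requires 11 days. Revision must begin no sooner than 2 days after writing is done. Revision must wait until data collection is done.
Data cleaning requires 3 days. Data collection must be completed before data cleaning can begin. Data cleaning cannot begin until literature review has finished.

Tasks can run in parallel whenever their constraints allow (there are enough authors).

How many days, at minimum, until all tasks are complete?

Literature review waits on its own release at day 2, so it starts at day 2 and finishes at 2 + 4 = day 6.
Data collection waits on literature review (finishes day 6), so it starts at day 6 and finishes at 6 + 11 = day 17.
Data cleaning needs all of data collection (finishes day 17); literature review (finishes day 6). That puts its earliest start at day 17; it finishes at 17 + 3 = day 20.
Figure drafting waits on data cleaning (finishes day 20, plus 1-day gap → day 21), so it starts at day 21 and finishes at 21 + 4 = day 25.
Internal review has to wait for data cleaning (finishes day 20); figure drafting (finishes day 25). The latest of these is day 25, so internal review runs day 25 to 25 + 7 = day 32.
Writing has to wait for figure drafting (finishes day 25); data collection (finishes day 17). The latest of these is day 25, so writing runs day 25 to 25 + 8 = day 33.
For revision: writing (finishes day 33, plus 2-day gap → day 35); data collection (finishes day 17). Taking the maximum gives a start of day 35, and it finishes at 35 + 11 = day 46.
All tasks are finished once the last one completes. Finish times: Literature review at 6, Data collection at 17, Data cleaning at 20, Figure drafting at 25, Writing at 33, Internal review at 32, Revision at 46. The latest is day 46.

46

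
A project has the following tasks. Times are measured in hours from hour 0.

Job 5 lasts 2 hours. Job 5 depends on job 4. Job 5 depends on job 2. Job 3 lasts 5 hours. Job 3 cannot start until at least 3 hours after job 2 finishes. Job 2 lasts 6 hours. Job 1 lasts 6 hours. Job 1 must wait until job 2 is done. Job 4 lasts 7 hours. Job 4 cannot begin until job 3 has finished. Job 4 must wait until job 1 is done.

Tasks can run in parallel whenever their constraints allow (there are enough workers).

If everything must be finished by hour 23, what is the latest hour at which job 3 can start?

9

Job 5 has no dependents, so it just needs to finish by hour 23. Starting by 23 − 2 = hour 21 achieves that.
Since job 5 (must start by hour 21) depends on it, job 4 must finish by hour 21. Backing off its 7-hour duration gives a latest start of hour 14.
Since job 4 (must start by hour 14) depends on it, job 3 must finish by hour 14. Backing off its 5-hour duration gives a latest start of hour 9.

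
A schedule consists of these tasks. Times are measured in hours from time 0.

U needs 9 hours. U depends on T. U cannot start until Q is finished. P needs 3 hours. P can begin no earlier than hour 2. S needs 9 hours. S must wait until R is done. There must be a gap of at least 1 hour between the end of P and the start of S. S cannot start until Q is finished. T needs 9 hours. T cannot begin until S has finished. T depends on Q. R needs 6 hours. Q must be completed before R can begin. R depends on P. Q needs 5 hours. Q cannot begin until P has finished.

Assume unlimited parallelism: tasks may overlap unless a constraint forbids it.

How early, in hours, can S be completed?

25

P cannot begin until its own release at hour 2. It runs from hour 2 to 2 + 3 = hour 5.
Q waits on P (finishes hour 5), so it starts at hour 5 and finishes at 5 + 5 = hour 10.
R has to wait for Q (finishes hour 10); P (finishes hour 5). The latest of these is hour 10, so R runs hour 10 to 10 + 6 = hour 16.
S cannot start until R (finishes hour 16); P (finishes hour 5, plus 1-hour gap → hour 6); Q (finishes hour 10). The controlling bound is hour 16, so S finishes at 16 + 9 = hour 25.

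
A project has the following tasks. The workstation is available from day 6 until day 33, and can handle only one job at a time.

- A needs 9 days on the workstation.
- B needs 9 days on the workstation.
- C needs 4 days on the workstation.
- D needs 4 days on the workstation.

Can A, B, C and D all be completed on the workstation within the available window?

The workstation window is 33 − 6 = 27 days.
Running back to back, the jobs need 9 + 9 + 4 + 4 = 26 days on the workstation.
Since 26 ≤ 27, they fit within the window.

Yes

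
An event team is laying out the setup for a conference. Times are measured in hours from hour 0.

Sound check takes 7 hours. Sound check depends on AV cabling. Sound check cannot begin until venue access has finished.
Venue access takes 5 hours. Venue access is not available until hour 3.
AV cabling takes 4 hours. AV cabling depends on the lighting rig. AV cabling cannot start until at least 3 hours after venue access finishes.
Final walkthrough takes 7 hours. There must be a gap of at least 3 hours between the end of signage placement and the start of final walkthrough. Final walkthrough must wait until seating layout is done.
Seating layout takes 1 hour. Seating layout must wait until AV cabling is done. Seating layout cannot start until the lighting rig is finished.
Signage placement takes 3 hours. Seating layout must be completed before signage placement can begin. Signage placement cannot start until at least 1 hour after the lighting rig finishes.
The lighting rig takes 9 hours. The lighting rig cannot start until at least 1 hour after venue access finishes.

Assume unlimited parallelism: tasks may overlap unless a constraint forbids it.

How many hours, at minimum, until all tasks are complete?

Venue access waits on its own release at hour 3, so it starts at hour 3 and finishes at 3 + 5 = hour 8.
After venue access (finishes hour 8, plus 1-hour gap → hour 9), the lighting rig can start at hour 9 and finishes at hour 18.
AV cabling cannot start until the lighting rig (finishes hour 18); venue access (finishes hour 8, plus 3-hour gap → hour 11). The controlling bound is hour 18, so AV cabling finishes at 18 + 4 = hour 22.
Sound check cannot start until AV cabling (finishes hour 22); venue access (finishes hour 8). The controlling bound is hour 22, so sound check finishes at 22 + 7 = hour 29.
Seating layout needs all of AV cabling (finishes hour 22); the lighting rig (finishes hour 18). That puts its earliest start at hour 22; it finishes at 22 + 1 = hour 23.
For signage placement: seating layout (finishes hour 23); the lighting rig (finishes hour 18, plus 1-hour gap → hour 19). Taking the maximum gives a start of hour 23, and it finishes at 23 + 3 = hour 26.
Final walkthrough has to wait for signage placement (finishes hour 26, plus 3-hour gap → hour 29); seating layout (finishes hour 23). The latest of these is hour 29, so final walkthrough runs hour 29 to 29 + 7 = hour 36.
All tasks are finished once the last one completes. Finish times: Venue access at 8, The lighting rig at 18, AV cabling at 22, Seating layout at 23, Signage placement at 26, Sound check at 29, Final walkthrough at 36. The latest is hour 36.

36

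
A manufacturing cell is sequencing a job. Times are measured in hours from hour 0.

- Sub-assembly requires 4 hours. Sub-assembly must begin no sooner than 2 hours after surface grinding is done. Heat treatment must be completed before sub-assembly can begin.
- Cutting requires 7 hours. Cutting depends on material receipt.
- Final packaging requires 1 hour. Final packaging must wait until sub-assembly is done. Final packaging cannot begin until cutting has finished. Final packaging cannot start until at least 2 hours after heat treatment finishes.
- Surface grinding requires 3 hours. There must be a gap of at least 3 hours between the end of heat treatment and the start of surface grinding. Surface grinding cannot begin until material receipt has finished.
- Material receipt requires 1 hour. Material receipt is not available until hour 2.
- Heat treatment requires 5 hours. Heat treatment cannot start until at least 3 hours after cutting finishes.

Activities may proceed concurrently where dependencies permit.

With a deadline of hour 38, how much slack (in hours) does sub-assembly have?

Material receipt cannot begin until its own release at hour 2. It runs from hour 2 to 2 + 1 = hour 3.
After material receipt (finishes hour 3), cutting can start at hour 3 and finishes at hour 10.
Heat treatment waits on cutting (finishes hour 10, plus 3-hour gap → hour 13), so it starts at hour 13 and finishes at 13 + 5 = hour 18.
Surface grinding cannot start until heat treatment (finishes hour 18, plus 3-hour gap → hour 21); material receipt (finishes hour 3). The controlling bound is hour 21, so surface grinding finishes at 21 + 3 = hour 24.
Sub-assembly cannot start until surface grinding (finishes hour 24, plus 2-hour gap → hour 26); heat treatment (finishes hour 18). The controlling bound is hour 26, so sub-assembly finishes at 26 + 4 = hour 30.

Working backward from the deadline:
Final packaging must finish by hour 38; it takes 1 hour, so it must start by 38 − 1 = hour 37.
Sub-assembly has to be done before final packaging (must start by hour 37). That means finishing by hour 37, i.e. starting by 37 − 4 = hour 33.
So sub-assembly can start as early as hour 26 and as late as hour 33, giving 33 − 26 = 7 hours of slack.

7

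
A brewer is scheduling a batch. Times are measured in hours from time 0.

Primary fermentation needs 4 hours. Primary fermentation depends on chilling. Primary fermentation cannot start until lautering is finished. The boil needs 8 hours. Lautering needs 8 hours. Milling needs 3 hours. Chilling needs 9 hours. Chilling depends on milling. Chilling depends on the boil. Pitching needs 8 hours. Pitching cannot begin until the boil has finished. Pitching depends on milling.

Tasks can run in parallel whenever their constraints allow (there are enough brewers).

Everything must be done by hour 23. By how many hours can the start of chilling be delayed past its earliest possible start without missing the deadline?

2

The boil has no prerequisites, so it starts at hour 0 and finishes at hour 8.
Milling can start immediately at hour 0; it finishes at hour 3.
Chilling has to wait for milling (finishes hour 3); the boil (finishes hour 8). The latest of these is hour 8, so chilling runs hour 8 to 8 + 9 = hour 17.

Working backward from the deadline:
Primary fermentation must finish by hour 23; it takes 4 hours, so it must start by 23 − 4 = hour 19.
Chilling must finish before primary fermentation (must start by hour 19). With a 9-hour duration, chilling must start by 19 − 9 = hour 10.
So chilling can start as early as hour 8 and as late as hour 10, giving 10 − 8 = 2 hours of slack.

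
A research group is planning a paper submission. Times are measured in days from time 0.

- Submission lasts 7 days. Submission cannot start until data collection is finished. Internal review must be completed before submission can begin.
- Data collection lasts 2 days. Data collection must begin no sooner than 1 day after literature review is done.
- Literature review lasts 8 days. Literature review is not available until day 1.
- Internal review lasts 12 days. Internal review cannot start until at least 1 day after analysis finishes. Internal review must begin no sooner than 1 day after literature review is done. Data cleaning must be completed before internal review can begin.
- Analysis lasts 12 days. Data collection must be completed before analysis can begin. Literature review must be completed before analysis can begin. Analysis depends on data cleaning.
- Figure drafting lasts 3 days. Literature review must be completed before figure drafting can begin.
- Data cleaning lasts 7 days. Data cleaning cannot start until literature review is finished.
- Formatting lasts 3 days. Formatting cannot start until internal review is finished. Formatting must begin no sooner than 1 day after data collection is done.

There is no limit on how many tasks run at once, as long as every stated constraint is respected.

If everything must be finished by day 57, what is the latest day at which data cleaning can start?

Formatting must finish by day 57; it takes 3 days, so it must start by 57 − 3 = day 54.
Submission must finish by day 57; it takes 7 days, so it must start by 57 − 7 = day 50.
For internal review: formatting (must start by day 54); submission (must start by day 50). The most restrictive is day 50; with a 12-day duration, internal review must start by day 38.
Analysis feeds into internal review (must start by day 38, minus 1-day gap → day 37); so analysis must finish by day 37 and therefore start by day 25.
For data cleaning: analysis (must start by day 25); internal review (must start by day 38). The most restrictive is day 25; with a 7-day duration, data cleaning must start by day 18.

18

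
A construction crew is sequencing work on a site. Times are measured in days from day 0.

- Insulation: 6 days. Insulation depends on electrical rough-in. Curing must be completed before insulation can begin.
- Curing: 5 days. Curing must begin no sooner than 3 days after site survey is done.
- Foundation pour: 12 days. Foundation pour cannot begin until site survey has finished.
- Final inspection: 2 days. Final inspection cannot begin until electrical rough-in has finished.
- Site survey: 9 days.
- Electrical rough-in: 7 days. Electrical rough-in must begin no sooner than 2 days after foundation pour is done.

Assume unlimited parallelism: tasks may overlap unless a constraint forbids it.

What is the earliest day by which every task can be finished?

36

Nothing blocks site survey, so it runs from day 0 to day 9.
Curing cannot begin until site survey (finishes day 9, plus 3-day gap → day 12). It runs from day 12 to 12 + 5 = day 17.
Foundation pour waits on site survey (finishes day 9), so it starts at day 9 and finishes at 9 + 12 = day 21.
Electrical rough-in cannot begin until foundation pour (finishes day 21, plus 2-day gap → day 23). It runs from day 23 to 23 + 7 = day 30.
Final inspection cannot begin until electrical rough-in (finishes day 30). It runs from day 30 to 30 + 2 = day 32.
For insulation: electrical rough-in (finishes day 30); curing (finishes day 17). Taking the maximum gives a start of day 30, and it finishes at 30 + 6 = day 36.
All tasks are finished once the last one completes. Finish times: Site survey at 9, Foundation pour at 21, Curing at 17, Electrical rough-in at 30, Insulation at 36, Final inspection at 32. The latest is day 36.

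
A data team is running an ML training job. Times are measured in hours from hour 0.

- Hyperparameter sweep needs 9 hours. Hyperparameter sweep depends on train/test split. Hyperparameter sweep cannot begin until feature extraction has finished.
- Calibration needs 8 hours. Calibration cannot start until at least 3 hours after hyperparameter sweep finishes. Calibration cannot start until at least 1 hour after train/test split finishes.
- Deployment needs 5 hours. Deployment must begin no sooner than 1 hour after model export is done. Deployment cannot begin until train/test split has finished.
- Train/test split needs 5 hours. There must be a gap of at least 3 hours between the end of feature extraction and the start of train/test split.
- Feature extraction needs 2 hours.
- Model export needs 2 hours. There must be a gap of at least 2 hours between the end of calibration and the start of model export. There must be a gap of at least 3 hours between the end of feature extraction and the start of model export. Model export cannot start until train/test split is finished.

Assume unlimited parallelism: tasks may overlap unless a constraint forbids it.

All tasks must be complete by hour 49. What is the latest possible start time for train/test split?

14

To finish by hour 49, deployment (duration 5) must start no later than hour 44.
Model export must finish before deployment (must start by hour 44, minus 1-hour gap → hour 43). With a 2-hour duration, model export must start by 43 − 2 = hour 41.
Calibration has to be done before model export (must start by hour 41, minus 2-hour gap → hour 39). That means finishing by hour 39, i.e. starting by 39 − 8 = hour 31.
Hyperparameter sweep feeds into calibration (must start by hour 31, minus 3-hour gap → hour 28); so hyperparameter sweep must finish by hour 28 and therefore start by hour 19.
For train/test split: hyperparameter sweep (must start by hour 19); calibration (must start by hour 31, minus 1-hour gap → hour 30); model export (must start by hour 41); deployment (must start by hour 44). The most restrictive is hour 19; with a 5-hour duration, train/test split must start by hour 14.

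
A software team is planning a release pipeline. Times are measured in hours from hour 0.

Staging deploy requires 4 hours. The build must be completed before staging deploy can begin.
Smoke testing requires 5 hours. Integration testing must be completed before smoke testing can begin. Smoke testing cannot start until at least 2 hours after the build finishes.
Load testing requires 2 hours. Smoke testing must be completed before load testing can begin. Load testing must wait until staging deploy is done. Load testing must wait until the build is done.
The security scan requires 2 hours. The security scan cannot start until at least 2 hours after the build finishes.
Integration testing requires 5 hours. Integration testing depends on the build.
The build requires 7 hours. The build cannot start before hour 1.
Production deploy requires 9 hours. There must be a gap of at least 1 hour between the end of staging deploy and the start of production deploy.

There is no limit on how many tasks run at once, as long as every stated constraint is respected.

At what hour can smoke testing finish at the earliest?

The build waits on its own release at hour 1, so it starts at hour 1 and finishes at 1 + 7 = hour 8.
After the build (finishes hour 8), integration testing can start at hour 8 and finishes at hour 13.
Smoke testing needs all of integration testing (finishes hour 13); the build (finishes hour 8, plus 2-hour gap → hour 10). That puts its earliest start at hour 13; it finishes at 13 + 5 = hour 18.

18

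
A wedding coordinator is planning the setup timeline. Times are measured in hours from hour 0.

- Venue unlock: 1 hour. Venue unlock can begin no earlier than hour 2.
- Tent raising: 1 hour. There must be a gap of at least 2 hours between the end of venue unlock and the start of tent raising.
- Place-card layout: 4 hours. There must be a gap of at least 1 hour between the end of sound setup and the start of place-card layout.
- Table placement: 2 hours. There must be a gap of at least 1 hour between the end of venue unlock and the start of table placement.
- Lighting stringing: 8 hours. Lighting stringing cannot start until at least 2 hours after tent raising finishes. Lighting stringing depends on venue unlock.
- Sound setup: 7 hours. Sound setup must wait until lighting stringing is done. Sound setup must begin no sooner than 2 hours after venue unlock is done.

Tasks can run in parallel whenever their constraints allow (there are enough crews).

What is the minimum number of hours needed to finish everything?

Venue unlock cannot begin until its own release at hour 2. It runs from hour 2 to 2 + 1 = hour 3.
After venue unlock (finishes hour 3, plus 1-hour gap → hour 4), table placement can start at hour 4 and finishes at hour 6.
Tent raising cannot begin until venue unlock (finishes hour 3, plus 2-hour gap → hour 5). It runs from hour 5 to 5 + 1 = hour 6.
For lighting stringing: tent raising (finishes hour 6, plus 2-hour gap → hour 8); venue unlock (finishes hour 3). Taking the maximum gives a start of hour 8, and it finishes at 8 + 8 = hour 16.
Sound setup cannot start until lighting stringing (finishes hour 16); venue unlock (finishes hour 3, plus 2-hour gap → hour 5). The controlling bound is hour 16, so sound setup finishes at 16 + 7 = hour 23.
Place-card layout cannot begin until sound setup (finishes hour 23, plus 1-hour gap → hour 24). It runs from hour 24 to 24 + 4 = hour 28.
All tasks are finished once the last one completes. Finish times: Venue unlock at 3, Tent raising at 6, Table placement at 6, Lighting stringing at 16, Sound setup at 23, Place-card layout at 28. The latest is hour 28.

28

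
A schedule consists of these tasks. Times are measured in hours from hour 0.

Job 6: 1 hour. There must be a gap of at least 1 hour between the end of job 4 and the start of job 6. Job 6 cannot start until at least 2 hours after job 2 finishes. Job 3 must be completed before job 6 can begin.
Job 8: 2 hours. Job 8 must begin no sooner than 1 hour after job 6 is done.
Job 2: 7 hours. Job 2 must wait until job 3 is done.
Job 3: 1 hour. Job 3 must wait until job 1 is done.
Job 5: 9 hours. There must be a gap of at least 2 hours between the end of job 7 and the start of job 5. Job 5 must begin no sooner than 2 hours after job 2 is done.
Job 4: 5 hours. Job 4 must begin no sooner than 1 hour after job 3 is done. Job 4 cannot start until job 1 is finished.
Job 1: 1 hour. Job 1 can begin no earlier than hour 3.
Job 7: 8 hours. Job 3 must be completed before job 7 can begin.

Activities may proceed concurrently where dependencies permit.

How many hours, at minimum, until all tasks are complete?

24

After its own release at hour 3, job 1 can start at hour 3 and finishes at hour 4.
Job 3 cannot begin until job 1 (finishes hour 4). It runs from hour 4 to 4 + 1 = hour 5.
Job 7 waits on job 3 (finishes hour 5), so it starts at hour 5 and finishes at 5 + 8 = hour 13.
Job 4 needs all of job 3 (finishes hour 5, plus 1-hour gap → hour 6); job 1 (finishes hour 4). That puts its earliest start at hour 6; it finishes at 6 + 5 = hour 11.
After job 3 (finishes hour 5), job 2 can start at hour 5 and finishes at hour 12.
For job 6: job 4 (finishes hour 11, plus 1-hour gap → hour 12); job 2 (finishes hour 12, plus 2-hour gap → hour 14); job 3 (finishes hour 5). Taking the maximum gives a start of hour 14, and it finishes at 14 + 1 = hour 15.
After job 6 (finishes hour 15, plus 1-hour gap → hour 16), job 8 can start at hour 16 and finishes at hour 18.
Job 5 needs all of job 7 (finishes hour 13, plus 2-hour gap → hour 15); job 2 (finishes hour 12, plus 2-hour gap → hour 14). That puts its earliest start at hour 15; it finishes at 15 + 9 = hour 24.
All tasks are finished once the last one completes. Finish times: Job 1 at 4, Job 2 at 12, Job 3 at 5, Job 4 at 11, Job 5 at 24, Job 6 at 15, Job 7 at 13, Job 8 at 18. The latest is hour 24.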